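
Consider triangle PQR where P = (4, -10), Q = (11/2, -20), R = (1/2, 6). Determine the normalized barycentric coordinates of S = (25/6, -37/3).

Signed area of the reference triangle: [PQR] = ½·(4·(-20−6) + (11/2)·(6−(-10)) + (1/2)·(-10−(-20))) = ½·(-104 + 88 + 5) = -11/2.
[SQR] = ½·((25/6)·(-20−6) + (11/2)·(6−(-37/3)) + (1/2)·(-37/3−(-20))) = ½·(-325/3 + 605/6 + 23/6) = -11/6, so the P-coordinate is (-11/6)/(-11/2) = 1/3.
[PSR] = ½·(4·(-37/3−6) + (25/6)·(6−(-10)) + (1/2)·(-10−(-37/3))) = ½·(-220/3 + 200/3 + 7/6) = -11/4, so the Q-coordinate is 1/2.
[PQS] = ½·(4·(-20−(-37/3)) + (11/2)·(-37/3−(-10)) + (25/6)·(-10−(-20))) = ½·(-92/3 − 77/6 + 125/3) = -11/12, so the R-coordinate is 1/6.
Check: 1/3 + 1/2 + 1/6 = 1.

(1/3, 1/2, 1/6)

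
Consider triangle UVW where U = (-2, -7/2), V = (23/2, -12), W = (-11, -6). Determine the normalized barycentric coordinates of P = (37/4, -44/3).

Signed area of the reference triangle: [UVW] = ½·((-2)·(-12−(-6)) + (23/2)·(-6−(-7/2)) + (-11)·(-7/2−(-12))) = ½·(12 − 115/4 − 187/2) = -441/8.
[PVW] = ½·((37/4)·(-12−(-6)) + (23/2)·(-6−(-44/3)) + (-11)·(-44/3−(-12))) = ½·(-111/2 + 299/3 + 88/3) = 147/4, so the U-coordinate is (147/4)/(-441/8) = -2/3.
[UPW] = ½·((-2)·(-44/3−(-6)) + (37/4)·(-6−(-7/2)) + (-11)·(-7/2−(-44/3))) = ½·(52/3 − 185/8 − 737/6) = -1029/16, so the V-coordinate is 7/6.
[UVP] = ½·((-2)·(-12−(-44/3)) + (23/2)·(-44/3−(-7/2)) + (37/4)·(-7/2−(-12))) = ½·(-16/3 − 1541/12 + 629/8) = -441/16, so the W-coordinate is 1/2.

(-2/3, 7/6, 1/2)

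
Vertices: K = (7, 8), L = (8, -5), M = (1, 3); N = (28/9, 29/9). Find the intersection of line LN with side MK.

(5/2, 17/4)

Barycentric coordinates of N with respect to KLM: (2/9, 1/9, 2/3).
On side MK the L-coordinate is zero; dropping N's L-weight 1/9 and renormalizing the remaining 2/3 : 2/9 gives weights 3/4, 1/4 on M, K.
J = (3/4)·(1, 3) + (1/4)·(7, 8) = (5/2, 17/4).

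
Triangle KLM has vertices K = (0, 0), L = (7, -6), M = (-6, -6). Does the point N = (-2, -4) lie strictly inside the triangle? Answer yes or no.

yes

Barycentric coordinates of N: (1/3, 2/13, 20/39).
The three coordinates are positive, positive, positive; a point is interior exactly when all three are positive.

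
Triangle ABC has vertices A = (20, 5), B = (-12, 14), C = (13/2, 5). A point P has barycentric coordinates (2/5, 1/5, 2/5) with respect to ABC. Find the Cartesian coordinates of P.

P = (2/5)·A + (1/5)·B + (2/5)·C.
x-coordinate: (2/5)·20 + (1/5)·(-12) + (2/5)·(13/2) = 41/5.
y-coordinate: (2/5)·5 + (1/5)·14 + (2/5)·5 = 34/5.

(41/5, 34/5)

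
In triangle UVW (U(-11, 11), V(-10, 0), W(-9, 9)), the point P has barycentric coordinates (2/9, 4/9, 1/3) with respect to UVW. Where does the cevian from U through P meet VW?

(-67/7, 27/7)

Line UP meets VW where the U-coordinate vanishes; zeroing P's U-weight and renormalizing leaves V, W-weights 4/9 : 1/3 → (4/7, 3/7).
So Q = (4/7)·V + (3/7)·W = (-67/7, 27/7).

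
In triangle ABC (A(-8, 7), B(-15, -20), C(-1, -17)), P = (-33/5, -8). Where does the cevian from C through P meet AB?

Barycentric coordinates of P with respect to ABC: (2/5, 1/5, 2/5).
On side AB the C-coordinate is zero; dropping P's C-weight 2/5 and renormalizing the remaining 2/5 : 1/5 gives weights 2/3, 1/3 on A, B.
Q = (2/3)·(-8, 7) + (1/3)·(-15, -20) = (-31/3, -2).

(-31/3, -2)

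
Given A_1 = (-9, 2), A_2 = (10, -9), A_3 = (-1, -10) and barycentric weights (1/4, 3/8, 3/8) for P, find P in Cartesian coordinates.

P = (1/4)·A_1 + (3/8)·A_2 + (3/8)·A_3.
x-coordinate: (1/4)·(-9) + (3/8)·10 + (3/8)·(-1) = 9/8.
y-coordinate: (1/4)·2 + (3/8)·(-9) + (3/8)·(-10) = -53/8.

(9/8, -53/8)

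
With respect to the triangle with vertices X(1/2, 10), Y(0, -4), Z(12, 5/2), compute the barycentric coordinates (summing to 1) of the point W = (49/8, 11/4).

Signed area of the reference triangle: [XYZ] = ½·((1/2)·(-4−(5/2)) + 0·(5/2−10) + 12·(10−(-4))) = ½·(-13/4 + 0 + 168) = 659/8.
[WYZ] = ½·((49/8)·(-4−(5/2)) + 0·(5/2−(11/4)) + 12·(11/4−(-4))) = ½·(-637/16 + 0 + 81) = 659/32, so the X-coordinate is (659/32)/(659/8) = 1/4.
[XWZ] = ½·((1/2)·(11/4−(5/2)) + (49/8)·(5/2−10) + 12·(10−(11/4))) = ½·(1/8 − 735/16 + 87) = 659/32, so the Y-coordinate is 1/4.
[XYW] = ½·((1/2)·(-4−(11/4)) + 0·(11/4−10) + (49/8)·(10−(-4))) = ½·(-27/8 + 0 + 343/4) = 659/16, so the Z-coordinate is 1/2.

(1/4, 1/4, 1/2)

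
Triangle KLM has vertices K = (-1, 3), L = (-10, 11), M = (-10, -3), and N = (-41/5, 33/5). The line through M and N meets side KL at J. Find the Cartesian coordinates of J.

Barycentric coordinates of N with respect to KLM: (1/5, 3/5, 1/5).
On side KL the M-coordinate is zero; dropping N's M-weight 1/5 and renormalizing the remaining 1/5 : 3/5 gives weights 1/4, 3/4 on K, L.
J = (1/4)·(-1, 3) + (3/4)·(-10, 11) = (-31/4, 9).

(-31/4, 9)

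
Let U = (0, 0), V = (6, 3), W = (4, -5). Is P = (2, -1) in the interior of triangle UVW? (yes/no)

Barycentric coordinates of P: (4/7, 1/7, 2/7).
The three coordinates are positive, positive, positive; a point is interior exactly when all three are positive.

yes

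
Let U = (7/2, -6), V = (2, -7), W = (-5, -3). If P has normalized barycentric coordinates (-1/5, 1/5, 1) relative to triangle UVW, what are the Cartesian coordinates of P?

P = (-1/5)·U + (1/5)·V + 1·W.
x-coordinate: (-1/5)·(7/2) + (1/5)·2 + 1·(-5) = -53/10.
y-coordinate: (-1/5)·(-6) + (1/5)·(-7) + 1·(-3) = -16/5.

(-53/10, -16/5)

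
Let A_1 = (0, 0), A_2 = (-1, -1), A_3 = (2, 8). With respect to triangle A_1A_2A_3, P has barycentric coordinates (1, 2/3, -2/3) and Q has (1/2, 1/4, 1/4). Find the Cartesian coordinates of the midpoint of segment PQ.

(-7/8, -17/8)

Barycentric coordinates of the midpoint are the average: (3/4, 11/24, -5/24).
Converting: (3/4)·A_1 + (11/24)·A_2 + (-5/24)·A_3 = (-7/8, -17/8).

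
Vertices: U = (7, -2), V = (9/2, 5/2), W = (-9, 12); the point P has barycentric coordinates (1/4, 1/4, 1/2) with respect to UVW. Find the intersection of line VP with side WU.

Line VP meets WU where the V-coordinate vanishes; zeroing P's V-weight and renormalizing leaves W, U-weights 1/2 : 1/4 → (2/3, 1/3).
So Q = (2/3)·W + (1/3)·U = (-11/3, 22/3).

(-11/3, 22/3)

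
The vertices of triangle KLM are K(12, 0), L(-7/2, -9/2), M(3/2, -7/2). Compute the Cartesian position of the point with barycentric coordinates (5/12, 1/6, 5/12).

N = (5/12)·K + (1/6)·L + (5/12)·M.
x-coordinate: (5/12)·12 + (1/6)·(-7/2) + (5/12)·(3/2) = 121/24.
y-coordinate: (5/12)·0 + (1/6)·(-9/2) + (5/12)·(-7/2) = -53/24.

(121/24, -53/24)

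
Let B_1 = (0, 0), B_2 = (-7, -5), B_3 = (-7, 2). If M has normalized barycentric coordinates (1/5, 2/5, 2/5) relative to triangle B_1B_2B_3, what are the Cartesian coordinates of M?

M = (1/5)·B_1 + (2/5)·B_2 + (2/5)·B_3.
x-coordinate: (1/5)·0 + (2/5)·(-7) + (2/5)·(-7) = -28/5.
y-coordinate: (1/5)·0 + (2/5)·(-5) + (2/5)·2 = -6/5.

(-28/5, -6/5)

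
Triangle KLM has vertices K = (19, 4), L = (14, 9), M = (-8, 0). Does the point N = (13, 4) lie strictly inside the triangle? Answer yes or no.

yes

Barycentric coordinates of N: (101/155, 24/155, 6/31).
The three coordinates are positive, positive, positive; a point is interior exactly when all three are positive.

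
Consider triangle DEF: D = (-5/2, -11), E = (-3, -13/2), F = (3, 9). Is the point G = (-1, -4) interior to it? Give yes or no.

Barycentric coordinates of G: (64/139, 34/139, 41/139).
The three coordinates are positive, positive, positive; a point is interior exactly when all three are positive.

yes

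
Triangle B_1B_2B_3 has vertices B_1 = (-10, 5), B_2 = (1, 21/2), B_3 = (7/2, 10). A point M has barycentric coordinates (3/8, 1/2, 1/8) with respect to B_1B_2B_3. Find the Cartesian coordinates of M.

(-45/16, 67/8)

M = (3/8)·B_1 + (1/2)·B_2 + (1/8)·B_3.
x-coordinate: (3/8)·(-10) + (1/2)·1 + (1/8)·(7/2) = -45/16.
y-coordinate: (3/8)·5 + (1/2)·(21/2) + (1/8)·10 = 67/8.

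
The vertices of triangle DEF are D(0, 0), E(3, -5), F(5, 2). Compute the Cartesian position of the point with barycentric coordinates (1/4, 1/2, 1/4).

G = (1/4)·D + (1/2)·E + (1/4)·F.
x-coordinate: (1/4)·0 + (1/2)·3 + (1/4)·5 = 11/4.
y-coordinate: (1/4)·0 + (1/2)·(-5) + (1/4)·2 = -2.

(11/4, -2)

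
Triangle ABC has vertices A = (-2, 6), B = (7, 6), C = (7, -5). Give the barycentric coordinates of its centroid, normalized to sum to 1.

The centroid is the average of the vertices, so each weight is 1/3.

(1/3, 1/3, 1/3)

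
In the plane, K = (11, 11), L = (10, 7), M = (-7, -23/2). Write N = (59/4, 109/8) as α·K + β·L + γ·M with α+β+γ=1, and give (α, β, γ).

Signed area of the reference triangle: [KLM] = ½·(11·(7−(-23/2)) + 10·(-23/2−11) + (-7)·(11−7)) = ½·(407/2 − 225 − 28) = -99/4.
[NLM] = ½·((59/4)·(7−(-23/2)) + 10·(-23/2−(109/8)) + (-7)·(109/8−7)) = ½·(2183/8 − 1005/4 − 371/8) = -99/8, so the K-coordinate is (-99/8)/(-99/4) = 1/2.
[KNM] = ½·(11·(109/8−(-23/2)) + (59/4)·(-23/2−11) + (-7)·(11−(109/8))) = ½·(2211/8 − 2655/8 + 147/8) = -297/16, so the L-coordinate is 3/4.
[KLN] = ½·(11·(7−(109/8)) + 10·(109/8−11) + (59/4)·(11−7)) = ½·(-583/8 + 105/4 + 59) = 99/16, so the M-coordinate is -1/4.
Check: 1/2 + 3/4 − 1/4 = 1.

(1/2, 3/4, -1/4)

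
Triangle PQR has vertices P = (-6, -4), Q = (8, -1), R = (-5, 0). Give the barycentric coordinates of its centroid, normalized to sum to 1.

(1/3, 1/3, 1/3)

The centroid is the average of the vertices, so each weight is 1/3.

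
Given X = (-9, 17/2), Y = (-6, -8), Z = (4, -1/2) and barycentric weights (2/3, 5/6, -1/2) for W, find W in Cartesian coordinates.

(-13, -3/4)

W = (2/3)·X + (5/6)·Y + (-1/2)·Z.
x-coordinate: (2/3)·(-9) + (5/6)·(-6) + (-1/2)·4 = -13.
y-coordinate: (2/3)·(17/2) + (5/6)·(-8) + (-1/2)·(-1/2) = -3/4.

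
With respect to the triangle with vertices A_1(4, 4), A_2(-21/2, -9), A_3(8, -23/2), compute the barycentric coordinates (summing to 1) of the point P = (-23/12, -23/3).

Signed area of the reference triangle: [A_1A_2A_3] = ½·(4·(-9−(-23/2)) + (-21/2)·(-23/2−4) + 8·(4−(-9))) = ½·(10 + 651/4 + 104) = 1107/8.
[PA_2A_3] = ½·((-23/12)·(-9−(-23/2)) + (-21/2)·(-23/2−(-23/3)) + 8·(-23/3−(-9))) = ½·(-115/24 + 161/4 + 32/3) = 369/16, so the A_1-coordinate is (369/16)/(1107/8) = 1/6.
[A_1PA_3] = ½·(4·(-23/3−(-23/2)) + (-23/12)·(-23/2−4) + 8·(4−(-23/3))) = ½·(46/3 + 713/24 + 280/3) = 1107/16, so the A_2-coordinate is 1/2.
[A_1A_2P] = ½·(4·(-9−(-23/3)) + (-21/2)·(-23/3−4) + (-23/12)·(4−(-9))) = ½·(-16/3 + 245/2 − 299/12) = 369/8, so the A_3-coordinate is 1/3.
Check: 1/6 + 1/2 + 1/3 = 1.

(1/6, 1/2, 1/3)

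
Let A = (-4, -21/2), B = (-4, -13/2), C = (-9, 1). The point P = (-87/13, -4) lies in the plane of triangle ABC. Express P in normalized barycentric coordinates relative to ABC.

(5/13, 1/13, 7/13)

Signed area of the reference triangle: [ABC] = ½·((-4)·(-13/2−1) + (-4)·(1−(-21/2)) + (-9)·(-21/2−(-13/2))) = ½·(30 − 46 + 36) = 10.
[PBC] = ½·((-87/13)·(-13/2−1) + (-4)·(1−(-4)) + (-9)·(-4−(-13/2))) = ½·(1305/26 − 20 − 45/2) = 50/13, so the A-coordinate is (50/13)/10 = 5/13.
[APC] = ½·((-4)·(-4−1) + (-87/13)·(1−(-21/2)) + (-9)·(-21/2−(-4))) = ½·(20 − 2001/26 + 117/2) = 10/13, so the B-coordinate is 1/13.
[ABP] = ½·((-4)·(-13/2−(-4)) + (-4)·(-4−(-21/2)) + (-87/13)·(-21/2−(-13/2))) = ½·(10 − 26 + 348/13) = 70/13, so the C-coordinate is 7/13.
Check: 5/13 + 1/13 + 7/13 = 1.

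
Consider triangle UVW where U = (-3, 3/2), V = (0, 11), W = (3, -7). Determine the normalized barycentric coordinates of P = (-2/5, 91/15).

(4/15, 3/5, 2/15)

Signed area of the reference triangle: [UVW] = ½·((-3)·(11−(-7)) + 0·(-7−(3/2)) + 3·(3/2−11)) = ½·(-54 + 0 − 57/2) = -165/4.
[PVW] = ½·((-2/5)·(11−(-7)) + 0·(-7−(91/15)) + 3·(91/15−11)) = ½·(-36/5 + 0 − 74/5) = -11, so the U-coordinate is (-11)/(-165/4) = 4/15.
[UPW] = ½·((-3)·(91/15−(-7)) + (-2/5)·(-7−(3/2)) + 3·(3/2−(91/15))) = ½·(-196/5 + 17/5 − 137/10) = -99/4, so the V-coordinate is 3/5.
[UVP] = ½·((-3)·(11−(91/15)) + 0·(91/15−(3/2)) + (-2/5)·(3/2−11)) = ½·(-74/5 + 0 + 19/5) = -11/2, so the W-coordinate is 2/15.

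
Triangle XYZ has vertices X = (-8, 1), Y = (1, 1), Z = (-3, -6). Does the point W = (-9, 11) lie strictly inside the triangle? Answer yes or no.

Barycentric coordinates of W: (110/63, 43/63, -10/7).
The three coordinates are positive, positive, negative; a point is interior exactly when all three are positive.

no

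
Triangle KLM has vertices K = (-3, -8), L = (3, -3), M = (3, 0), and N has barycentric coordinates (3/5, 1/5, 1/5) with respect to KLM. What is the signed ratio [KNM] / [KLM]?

1/5

The signed ratio [KNM]/[KLM] equals the barycentric coordinate of N at vertex L, which is 1/5.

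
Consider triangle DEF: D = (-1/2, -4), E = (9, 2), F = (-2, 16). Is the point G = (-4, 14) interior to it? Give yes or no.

Barycentric coordinates of G: (50/199, -43/199, 192/199).
The three coordinates are positive, negative, positive; a point is interior exactly when all three are positive.

no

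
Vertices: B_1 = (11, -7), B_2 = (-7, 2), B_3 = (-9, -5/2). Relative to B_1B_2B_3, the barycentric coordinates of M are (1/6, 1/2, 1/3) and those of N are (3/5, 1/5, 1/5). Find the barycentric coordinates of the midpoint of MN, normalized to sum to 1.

(23/60, 7/20, 4/15)

Since both coordinate triples sum to 1, the midpoint's barycentrics are the componentwise average.
(1/6+3/5)/2 = 23/60; similarly 7/20 and 4/15.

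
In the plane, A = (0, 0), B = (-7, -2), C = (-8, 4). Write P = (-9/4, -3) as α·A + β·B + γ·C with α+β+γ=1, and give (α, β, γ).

(5/8, 3/4, -3/8)

Signed area of the reference triangle: [ABC] = ½·(0·(-2−4) + (-7)·(4−0) + (-8)·(0−(-2))) = ½·(0 − 28 − 16) = -22.
[PBC] = ½·((-9/4)·(-2−4) + (-7)·(4−(-3)) + (-8)·(-3−(-2))) = ½·(27/2 − 49 + 8) = -55/4, so the A-coordinate is (-55/4)/(-22) = 5/8.
[APC] = ½·(0·(-3−4) + (-9/4)·(4−0) + (-8)·(0−(-3))) = ½·(0 − 9 − 24) = -33/2, so the B-coordinate is 3/4.
[ABP] = ½·(0·(-2−(-3)) + (-7)·(-3−0) + (-9/4)·(0−(-2))) = ½·(0 + 21 − 9/2) = 33/4, so the C-coordinate is -3/8.
Check: 5/8 + 3/4 − 3/8 = 1.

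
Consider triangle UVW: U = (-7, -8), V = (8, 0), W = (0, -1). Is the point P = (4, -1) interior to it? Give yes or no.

Barycentric coordinates of P: (4/49, 4/7, 17/49).
The three coordinates are positive, positive, positive; a point is interior exactly when all three are positive.

yes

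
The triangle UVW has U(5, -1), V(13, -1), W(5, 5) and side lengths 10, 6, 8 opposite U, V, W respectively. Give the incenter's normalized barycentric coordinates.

The incenter has barycentric coordinates proportional to the opposite side lengths: (10 : 6 : 8).
Normalizing by 10+6+8 = 24 gives (5/12, 1/4, 1/3).

(5/12, 1/4, 1/3)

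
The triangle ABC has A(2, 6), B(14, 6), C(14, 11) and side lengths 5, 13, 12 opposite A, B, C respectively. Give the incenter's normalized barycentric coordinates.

(1/6, 13/30, 2/5)

The incenter has barycentric coordinates proportional to the opposite side lengths: (5 : 13 : 12).
Normalizing by 5+13+12 = 30 gives (1/6, 13/30, 2/5).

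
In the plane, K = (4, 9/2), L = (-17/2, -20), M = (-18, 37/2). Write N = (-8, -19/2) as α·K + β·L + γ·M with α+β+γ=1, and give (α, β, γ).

(1/6, 2/3, 1/6)

Signed area of the reference triangle: [KLM] = ½·(4·(-20−(37/2)) + (-17/2)·(37/2−(9/2)) + (-18)·(9/2−(-20))) = ½·(-154 − 119 − 441) = -357.
[NLM] = ½·((-8)·(-20−(37/2)) + (-17/2)·(37/2−(-19/2)) + (-18)·(-19/2−(-20))) = ½·(308 − 238 − 189) = -119/2, so the K-coordinate is (-119/2)/(-357) = 1/6.
[KNM] = ½·(4·(-19/2−(37/2)) + (-8)·(37/2−(9/2)) + (-18)·(9/2−(-19/2))) = ½·(-112 − 112 − 252) = -238, so the L-coordinate is 2/3.
[KLN] = ½·(4·(-20−(-19/2)) + (-17/2)·(-19/2−(9/2)) + (-8)·(9/2−(-20))) = ½·(-42 + 119 − 196) = -119/2, so the M-coordinate is 1/6.
Check: 1/6 + 2/3 + 1/6 = 1.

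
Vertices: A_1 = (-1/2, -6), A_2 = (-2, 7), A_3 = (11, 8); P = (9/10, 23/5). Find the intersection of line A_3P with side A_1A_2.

(-13/8, 15/4)

Barycentric coordinates of P with respect to A_1A_2A_3: (1/5, 3/5, 1/5).
On side A_1A_2 the A_3-coordinate is zero; dropping P's A_3-weight 1/5 and renormalizing the remaining 1/5 : 3/5 gives weights 1/4, 3/4 on A_1, A_2.
Q = (1/4)·(-1/2, -6) + (3/4)·(-2, 7) = (-13/8, 15/4).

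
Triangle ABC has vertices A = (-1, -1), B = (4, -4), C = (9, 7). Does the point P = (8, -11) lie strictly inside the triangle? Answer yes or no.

Barycentric coordinates of P: (-79/70, 86/35, -23/70).
The three coordinates are negative, positive, negative; a point is interior exactly when all three are positive.

no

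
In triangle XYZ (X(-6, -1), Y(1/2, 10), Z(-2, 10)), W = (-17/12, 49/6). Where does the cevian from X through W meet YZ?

Barycentric coordinates of W with respect to XYZ: (1/6, 1/2, 1/3).
On side YZ the X-coordinate is zero; dropping W's X-weight 1/6 and renormalizing the remaining 1/2 : 1/3 gives weights 3/5, 2/5 on Y, Z.
V = (3/5)·(1/2, 10) + (2/5)·(-2, 10) = (-1/2, 10).

(-1/2, 10)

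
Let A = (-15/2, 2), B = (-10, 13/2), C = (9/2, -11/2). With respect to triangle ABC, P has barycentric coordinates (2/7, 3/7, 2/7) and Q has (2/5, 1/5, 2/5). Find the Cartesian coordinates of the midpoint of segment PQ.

(-146/35, 59/70)

Barycentric coordinates of the midpoint are the average: (12/35, 11/35, 12/35).
Converting: (12/35)·A + (11/35)·B + (12/35)·C = (-146/35, 59/70).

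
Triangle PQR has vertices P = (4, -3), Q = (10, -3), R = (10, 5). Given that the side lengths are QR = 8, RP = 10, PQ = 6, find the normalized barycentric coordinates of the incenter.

The incenter has barycentric coordinates proportional to the opposite side lengths: (8 : 10 : 6).
Normalizing by 8+10+6 = 24 gives (1/3, 5/12, 1/4).

(1/3, 5/12, 1/4)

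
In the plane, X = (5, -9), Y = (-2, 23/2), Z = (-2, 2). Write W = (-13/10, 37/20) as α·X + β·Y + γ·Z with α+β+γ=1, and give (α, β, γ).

Signed area of the reference triangle: [XYZ] = ½·(5·(23/2−2) + (-2)·(2−(-9)) + (-2)·(-9−(23/2))) = ½·(95/2 − 22 + 41) = 133/4.
[WYZ] = ½·((-13/10)·(23/2−2) + (-2)·(2−(37/20)) + (-2)·(37/20−(23/2))) = ½·(-247/20 − 3/10 + 193/10) = 133/40, so the X-coordinate is (133/40)/(133/4) = 1/10.
[XWZ] = ½·(5·(37/20−2) + (-13/10)·(2−(-9)) + (-2)·(-9−(37/20))) = ½·(-3/4 − 143/10 + 217/10) = 133/40, so the Y-coordinate is 1/10.
[XYW] = ½·(5·(23/2−(37/20)) + (-2)·(37/20−(-9)) + (-13/10)·(-9−(23/2))) = ½·(193/4 − 217/10 + 533/20) = 133/5, so the Z-coordinate is 4/5.

(1/10, 1/10, 4/5)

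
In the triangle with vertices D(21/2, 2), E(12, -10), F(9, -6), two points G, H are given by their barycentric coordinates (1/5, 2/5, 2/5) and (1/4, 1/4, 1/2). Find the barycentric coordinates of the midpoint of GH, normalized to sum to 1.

(9/40, 13/40, 9/20)

Since both coordinate triples sum to 1, the midpoint's barycentrics are the componentwise average.
(1/5+1/4)/2 = 9/40; similarly 13/40 and 9/20.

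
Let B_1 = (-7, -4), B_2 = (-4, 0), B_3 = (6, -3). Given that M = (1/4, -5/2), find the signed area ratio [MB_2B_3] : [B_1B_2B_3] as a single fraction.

1/4

[B_1B_2B_3] = ½·((-7)·(0−(-3)) + (-4)·(-3−(-4)) + 6·(-4−0)) = ½·(-21 − 4 − 24) = -49/2.
[MB_2B_3] = ½·((1/4)·(0−(-3)) + (-4)·(-3−(-5/2)) + 6·(-5/2−0)) = ½·(3/4 + 2 − 15) = -49/8, so the ratio is (-49/8)/(-49/2) = 1/4.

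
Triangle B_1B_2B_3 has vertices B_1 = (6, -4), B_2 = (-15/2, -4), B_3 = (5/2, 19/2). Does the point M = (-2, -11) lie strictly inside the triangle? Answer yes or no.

Barycentric coordinates of M: (577/729, 530/729, -14/27).
The three coordinates are positive, positive, negative; a point is interior exactly when all three are positive.

no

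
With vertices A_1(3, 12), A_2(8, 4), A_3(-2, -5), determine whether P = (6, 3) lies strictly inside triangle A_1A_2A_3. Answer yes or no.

Barycentric coordinates of P: (8/125, 96/125, 21/125).
The three coordinates are positive, positive, positive; a point is interior exactly when all three are positive.

yes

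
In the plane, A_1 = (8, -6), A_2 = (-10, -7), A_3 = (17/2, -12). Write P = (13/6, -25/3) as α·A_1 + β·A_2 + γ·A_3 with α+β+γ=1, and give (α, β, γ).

(1/3, 1/3, 1/3)

Signed area of the reference triangle: [A_1A_2A_3] = ½·(8·(-7−(-12)) + (-10)·(-12−(-6)) + (17/2)·(-6−(-7))) = ½·(40 + 60 + 17/2) = 217/4.
[PA_2A_3] = ½·((13/6)·(-7−(-12)) + (-10)·(-12−(-25/3)) + (17/2)·(-25/3−(-7))) = ½·(65/6 + 110/3 − 34/3) = 217/12, so the A_1-coordinate is (217/12)/(217/4) = 1/3.
[A_1PA_3] = ½·(8·(-25/3−(-12)) + (13/6)·(-12−(-6)) + (17/2)·(-6−(-25/3))) = ½·(88/3 − 13 + 119/6) = 217/12, so the A_2-coordinate is 1/3.
[A_1A_2P] = ½·(8·(-7−(-25/3)) + (-10)·(-25/3−(-6)) + (13/6)·(-6−(-7))) = ½·(32/3 + 70/3 + 13/6) = 217/12, so the A_3-coordinate is 1/3.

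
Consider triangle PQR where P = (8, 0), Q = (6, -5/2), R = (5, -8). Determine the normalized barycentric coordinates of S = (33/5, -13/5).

Signed area of the reference triangle: [PQR] = ½·(8·(-5/2−(-8)) + 6·(-8−0) + 5·(0−(-5/2))) = ½·(44 − 48 + 25/2) = 17/4.
[SQR] = ½·((33/5)·(-5/2−(-8)) + 6·(-8−(-13/5)) + 5·(-13/5−(-5/2))) = ½·(363/10 − 162/5 − 1/2) = 17/10, so the P-coordinate is (17/10)/(17/4) = 2/5.
[PSR] = ½·(8·(-13/5−(-8)) + (33/5)·(-8−0) + 5·(0−(-13/5))) = ½·(216/5 − 264/5 + 13) = 17/10, so the Q-coordinate is 2/5.
[PQS] = ½·(8·(-5/2−(-13/5)) + 6·(-13/5−0) + (33/5)·(0−(-5/2))) = ½·(4/5 − 78/5 + 33/2) = 17/20, so the R-coordinate is 1/5.
Check: 2/5 + 2/5 + 1/5 = 1.

(2/5, 2/5, 1/5)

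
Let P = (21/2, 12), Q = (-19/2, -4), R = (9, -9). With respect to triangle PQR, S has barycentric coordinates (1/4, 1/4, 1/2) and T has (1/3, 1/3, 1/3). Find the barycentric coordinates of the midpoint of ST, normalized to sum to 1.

(7/24, 7/24, 5/12)

Since both coordinate triples sum to 1, the midpoint's barycentrics are the componentwise average.
(1/4+1/3)/2 = 7/24; similarly 7/24 and 5/12.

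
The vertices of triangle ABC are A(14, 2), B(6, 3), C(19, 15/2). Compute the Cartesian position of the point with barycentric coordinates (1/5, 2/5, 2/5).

P = (1/5)·A + (2/5)·B + (2/5)·C.
x-coordinate: (1/5)·14 + (2/5)·6 + (2/5)·19 = 64/5.
y-coordinate: (1/5)·2 + (2/5)·3 + (2/5)·(15/2) = 23/5.

(64/5, 23/5)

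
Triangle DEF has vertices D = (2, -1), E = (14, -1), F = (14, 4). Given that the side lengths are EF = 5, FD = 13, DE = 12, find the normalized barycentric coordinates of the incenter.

The incenter has barycentric coordinates proportional to the opposite side lengths: (5 : 13 : 12).
Normalizing by 5+13+12 = 30 gives (1/6, 13/30, 2/5).

(1/6, 13/30, 2/5)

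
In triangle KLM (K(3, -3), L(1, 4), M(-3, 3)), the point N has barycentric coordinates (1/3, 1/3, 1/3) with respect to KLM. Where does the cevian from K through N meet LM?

Line KN meets LM where the K-coordinate vanishes; zeroing N's K-weight and renormalizing leaves L, M-weights 1/3 : 1/3 → (1/2, 1/2).
So J = (1/2)·L + (1/2)·M = (-1, 7/2).

(-1, 7/2)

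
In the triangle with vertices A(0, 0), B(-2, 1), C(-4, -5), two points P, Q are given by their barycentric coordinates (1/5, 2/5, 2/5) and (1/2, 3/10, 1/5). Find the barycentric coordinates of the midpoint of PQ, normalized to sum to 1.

Since both coordinate triples sum to 1, the midpoint's barycentrics are the componentwise average.
(1/5+1/2)/2 = 7/20; similarly 7/20 and 3/10.

(7/20, 7/20, 3/10)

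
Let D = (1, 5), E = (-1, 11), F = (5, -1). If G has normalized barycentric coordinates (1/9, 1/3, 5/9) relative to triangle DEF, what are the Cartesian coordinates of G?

G = (1/9)·D + (1/3)·E + (5/9)·F.
x-coordinate: (1/9)·1 + (1/3)·(-1) + (5/9)·5 = 23/9.
y-coordinate: (1/9)·5 + (1/3)·11 + (5/9)·(-1) = 11/3.

(23/9, 11/3)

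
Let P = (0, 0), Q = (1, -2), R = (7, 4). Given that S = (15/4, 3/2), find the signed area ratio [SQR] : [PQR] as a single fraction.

1/4

[PQR] = ½·(0·(-2−4) + 1·(4−0) + 7·(0−(-2))) = ½·(0 + 4 + 14) = 9.
[SQR] = ½·((15/4)·(-2−4) + 1·(4−(3/2)) + 7·(3/2−(-2))) = ½·(-45/2 + 5/2 + 49/2) = 9/4, so the ratio is (9/4)/9 = 1/4.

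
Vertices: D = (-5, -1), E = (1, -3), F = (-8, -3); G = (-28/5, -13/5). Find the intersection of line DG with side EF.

Barycentric coordinates of G with respect to DEF: (1/5, 1/5, 3/5).
On side EF the D-coordinate is zero; dropping G's D-weight 1/5 and renormalizing the remaining 1/5 : 3/5 gives weights 1/4, 3/4 on E, F.
H = (1/4)·(1, -3) + (3/4)·(-8, -3) = (-23/4, -3).

(-23/4, -3)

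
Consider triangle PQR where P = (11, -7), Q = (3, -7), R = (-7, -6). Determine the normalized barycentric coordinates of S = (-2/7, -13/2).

Signed area of the reference triangle: [PQR] = ½·(11·(-7−(-6)) + 3·(-6−(-7)) + (-7)·(-7−(-7))) = ½·(-11 + 3 + 0) = -4.
[SQR] = ½·((-2/7)·(-7−(-6)) + 3·(-6−(-13/2)) + (-7)·(-13/2−(-7))) = ½·(2/7 + 3/2 − 7/2) = -6/7, so the P-coordinate is (-6/7)/(-4) = 3/14.
[PSR] = ½·(11·(-13/2−(-6)) + (-2/7)·(-6−(-7)) + (-7)·(-7−(-13/2))) = ½·(-11/2 − 2/7 + 7/2) = -8/7, so the Q-coordinate is 2/7.
[PQS] = ½·(11·(-7−(-13/2)) + 3·(-13/2−(-7)) + (-2/7)·(-7−(-7))) = ½·(-11/2 + 3/2 + 0) = -2, so the R-coordinate is 1/2.
Check: 3/14 + 2/7 + 1/2 = 1.

(3/14, 2/7, 1/2)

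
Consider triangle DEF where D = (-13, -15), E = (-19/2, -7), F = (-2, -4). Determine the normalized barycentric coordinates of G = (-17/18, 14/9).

(-7/9, 1, 7/9)

Signed area of the reference triangle: [DEF] = ½·((-13)·(-7−(-4)) + (-19/2)·(-4−(-15)) + (-2)·(-15−(-7))) = ½·(39 − 209/2 + 16) = -99/4.
[GEF] = ½·((-17/18)·(-7−(-4)) + (-19/2)·(-4−(14/9)) + (-2)·(14/9−(-7))) = ½·(17/6 + 475/9 − 154/9) = 77/4, so the D-coordinate is (77/4)/(-99/4) = -7/9.
[DGF] = ½·((-13)·(14/9−(-4)) + (-17/18)·(-4−(-15)) + (-2)·(-15−(14/9))) = ½·(-650/9 − 187/18 + 298/9) = -99/4, so the E-coordinate is 1.
[DEG] = ½·((-13)·(-7−(14/9)) + (-19/2)·(14/9−(-15)) + (-17/18)·(-15−(-7))) = ½·(1001/9 − 2831/18 + 68/9) = -77/4, so the F-coordinate is 7/9.
Check: -7/9 + 1 + 7/9 = 1.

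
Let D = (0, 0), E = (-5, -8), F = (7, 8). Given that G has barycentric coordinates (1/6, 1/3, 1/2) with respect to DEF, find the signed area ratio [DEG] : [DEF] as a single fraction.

The signed ratio [DEG]/[DEF] equals the barycentric coordinate of G at vertex F, which is 1/2.

1/2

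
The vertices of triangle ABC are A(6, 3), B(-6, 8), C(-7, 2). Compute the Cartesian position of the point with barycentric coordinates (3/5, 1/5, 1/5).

(1, 19/5)

P = (3/5)·A + (1/5)·B + (1/5)·C.
x-coordinate: (3/5)·6 + (1/5)·(-6) + (1/5)·(-7) = 1.
y-coordinate: (3/5)·3 + (1/5)·8 + (1/5)·2 = 19/5.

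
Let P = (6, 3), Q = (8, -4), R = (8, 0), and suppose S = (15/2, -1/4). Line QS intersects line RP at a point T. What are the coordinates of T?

(22/3, 1)

Barycentric coordinates of S with respect to PQR: (1/4, 1/4, 1/2).
On side RP the Q-coordinate is zero; dropping S's Q-weight 1/4 and renormalizing the remaining 1/2 : 1/4 gives weights 2/3, 1/3 on R, P.
T = (2/3)·(8, 0) + (1/3)·(6, 3) = (22/3, 1).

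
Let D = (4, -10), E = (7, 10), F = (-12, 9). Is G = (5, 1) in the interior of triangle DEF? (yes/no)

Barycentric coordinates of G: (13/29, 15/29, 1/29).
The three coordinates are positive, positive, positive; a point is interior exactly when all three are positive.

yes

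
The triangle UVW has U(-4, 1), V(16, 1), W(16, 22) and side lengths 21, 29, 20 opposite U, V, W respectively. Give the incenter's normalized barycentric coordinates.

The incenter has barycentric coordinates proportional to the opposite side lengths: (21 : 29 : 20).
Normalizing by 21+29+20 = 70 gives (3/10, 29/70, 2/7).

(3/10, 29/70, 2/7)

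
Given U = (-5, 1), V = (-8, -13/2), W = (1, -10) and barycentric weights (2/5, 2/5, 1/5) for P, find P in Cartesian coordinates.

(-5, -21/5)

P = (2/5)·U + (2/5)·V + (1/5)·W.
x-coordinate: (2/5)·(-5) + (2/5)·(-8) + (1/5)·1 = -5.
y-coordinate: (2/5)·1 + (2/5)·(-13/2) + (1/5)·(-10) = -21/5.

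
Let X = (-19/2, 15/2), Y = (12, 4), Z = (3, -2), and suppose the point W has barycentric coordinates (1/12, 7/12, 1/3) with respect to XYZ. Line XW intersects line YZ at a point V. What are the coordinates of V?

(96/11, 20/11)

Line XW meets YZ where the X-coordinate vanishes; zeroing W's X-weight and renormalizing leaves Y, Z-weights 7/12 : 1/3 → (7/11, 4/11).
So V = (7/11)·Y + (4/11)·Z = (96/11, 20/11).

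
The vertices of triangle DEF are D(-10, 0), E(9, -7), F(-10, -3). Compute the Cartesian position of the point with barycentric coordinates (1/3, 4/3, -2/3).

G = (1/3)·D + (4/3)·E + (-2/3)·F.
x-coordinate: (1/3)·(-10) + (4/3)·9 + (-2/3)·(-10) = 46/3.
y-coordinate: (1/3)·0 + (4/3)·(-7) + (-2/3)·(-3) = -22/3.

(46/3, -22/3)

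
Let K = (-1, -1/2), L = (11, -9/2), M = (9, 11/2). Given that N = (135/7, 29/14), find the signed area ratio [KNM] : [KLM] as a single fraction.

[KLM] = ½·((-1)·(-9/2−(11/2)) + 11·(11/2−(-1/2)) + 9·(-1/2−(-9/2))) = ½·(10 + 66 + 36) = 56.
[KNM] = ½·((-1)·(29/14−(11/2)) + (135/7)·(11/2−(-1/2)) + 9·(-1/2−(29/14))) = ½·(24/7 + 810/7 − 162/7) = 48, so the ratio is 48/56 = 6/7.

6/7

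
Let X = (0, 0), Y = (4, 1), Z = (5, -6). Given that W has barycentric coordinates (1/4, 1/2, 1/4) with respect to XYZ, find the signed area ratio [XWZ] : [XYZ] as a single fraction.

1/2

The signed ratio [XWZ]/[XYZ] equals the barycentric coordinate of W at vertex Y, which is 1/2.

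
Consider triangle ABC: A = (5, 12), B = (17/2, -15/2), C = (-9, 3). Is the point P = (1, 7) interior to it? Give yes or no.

yes

Barycentric coordinates of P: (50/87, 68/609, 191/609).
The three coordinates are positive, positive, positive; a point is interior exactly when all three are positive.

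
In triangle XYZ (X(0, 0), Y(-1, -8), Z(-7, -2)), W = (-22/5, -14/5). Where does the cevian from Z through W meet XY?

Barycentric coordinates of W with respect to XYZ: (1/5, 1/5, 3/5).
On side XY the Z-coordinate is zero; dropping W's Z-weight 3/5 and renormalizing the remaining 1/5 : 1/5 gives weights 1/2, 1/2 on X, Y.
V = (1/2)·(0, 0) + (1/2)·(-1, -8) = (-1/2, -4).

(-1/2, -4)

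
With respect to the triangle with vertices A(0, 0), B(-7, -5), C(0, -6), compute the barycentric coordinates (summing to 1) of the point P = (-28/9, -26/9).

(4/9, 4/9, 1/9)

Signed area of the reference triangle: [ABC] = ½·(0·(-5−(-6)) + (-7)·(-6−0) + 0·(0−(-5))) = ½·(0 + 42 + 0) = 21.
[PBC] = ½·((-28/9)·(-5−(-6)) + (-7)·(-6−(-26/9)) + 0·(-26/9−(-5))) = ½·(-28/9 + 196/9 + 0) = 28/3, so the A-coordinate is (28/3)/21 = 4/9.
[APC] = ½·(0·(-26/9−(-6)) + (-28/9)·(-6−0) + 0·(0−(-26/9))) = ½·(0 + 56/3 + 0) = 28/3, so the B-coordinate is 4/9.
[ABP] = ½·(0·(-5−(-26/9)) + (-7)·(-26/9−0) + (-28/9)·(0−(-5))) = ½·(0 + 182/9 − 140/9) = 7/3, so the C-coordinate is 1/9.
Check: 4/9 + 4/9 + 1/9 = 1.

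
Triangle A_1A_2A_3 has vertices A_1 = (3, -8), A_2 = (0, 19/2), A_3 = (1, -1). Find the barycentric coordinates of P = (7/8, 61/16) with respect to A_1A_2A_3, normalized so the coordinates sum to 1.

Signed area of the reference triangle: [A_1A_2A_3] = ½·(3·(19/2−(-1)) + 0·(-1−(-8)) + 1·(-8−(19/2))) = ½·(63/2 + 0 − 35/2) = 7.
[PA_2A_3] = ½·((7/8)·(19/2−(-1)) + 0·(-1−(61/16)) + 1·(61/16−(19/2))) = ½·(147/16 + 0 − 91/16) = 7/4, so the A_1-coordinate is (7/4)/7 = 1/4.
[A_1PA_3] = ½·(3·(61/16−(-1)) + (7/8)·(-1−(-8)) + 1·(-8−(61/16))) = ½·(231/16 + 49/8 − 189/16) = 35/8, so the A_2-coordinate is 5/8.
[A_1A_2P] = ½·(3·(19/2−(61/16)) + 0·(61/16−(-8)) + (7/8)·(-8−(19/2))) = ½·(273/16 + 0 − 245/16) = 7/8, so the A_3-coordinate is 1/8.
Check: 1/4 + 5/8 + 1/8 = 1.

(1/4, 5/8, 1/8)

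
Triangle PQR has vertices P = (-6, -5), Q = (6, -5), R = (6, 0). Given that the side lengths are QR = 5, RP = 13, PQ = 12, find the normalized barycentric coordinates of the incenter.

The incenter has barycentric coordinates proportional to the opposite side lengths: (5 : 13 : 12).
Normalizing by 5+13+12 = 30 gives (1/6, 13/30, 2/5).

(1/6, 13/30, 2/5)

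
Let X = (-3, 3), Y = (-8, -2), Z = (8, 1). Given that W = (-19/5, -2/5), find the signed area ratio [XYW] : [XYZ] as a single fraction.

[XYZ] = ½·((-3)·(-2−1) + (-8)·(1−3) + 8·(3−(-2))) = ½·(9 + 16 + 40) = 65/2.
[XYW] = ½·((-3)·(-2−(-2/5)) + (-8)·(-2/5−3) + (-19/5)·(3−(-2))) = ½·(24/5 + 136/5 − 19) = 13/2, so the ratio is (13/2)/(65/2) = 1/5.

1/5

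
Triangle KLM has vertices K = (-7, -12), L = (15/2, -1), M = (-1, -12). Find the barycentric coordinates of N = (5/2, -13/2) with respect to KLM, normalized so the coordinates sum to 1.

Signed area of the reference triangle: [KLM] = ½·((-7)·(-1−(-12)) + (15/2)·(-12−(-12)) + (-1)·(-12−(-1))) = ½·(-77 + 0 + 11) = -33.
[NLM] = ½·((5/2)·(-1−(-12)) + (15/2)·(-12−(-13/2)) + (-1)·(-13/2−(-1))) = ½·(55/2 − 165/4 + 11/2) = -33/8, so the K-coordinate is (-33/8)/(-33) = 1/8.
[KNM] = ½·((-7)·(-13/2−(-12)) + (5/2)·(-12−(-12)) + (-1)·(-12−(-13/2))) = ½·(-77/2 + 0 + 11/2) = -33/2, so the L-coordinate is 1/2.
[KLN] = ½·((-7)·(-1−(-13/2)) + (15/2)·(-13/2−(-12)) + (5/2)·(-12−(-1))) = ½·(-77/2 + 165/4 − 55/2) = -99/8, so the M-coordinate is 3/8.
Check: 1/8 + 1/2 + 3/8 = 1.

(1/8, 1/2, 3/8)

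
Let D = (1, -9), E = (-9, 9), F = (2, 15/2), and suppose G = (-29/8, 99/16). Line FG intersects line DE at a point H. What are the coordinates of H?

Barycentric coordinates of G with respect to DEF: (1/8, 1/2, 3/8).
On side DE the F-coordinate is zero; dropping G's F-weight 3/8 and renormalizing the remaining 1/8 : 1/2 gives weights 1/5, 4/5 on D, E.
H = (1/5)·(1, -9) + (4/5)·(-9, 9) = (-7, 27/5).

(-7, 27/5)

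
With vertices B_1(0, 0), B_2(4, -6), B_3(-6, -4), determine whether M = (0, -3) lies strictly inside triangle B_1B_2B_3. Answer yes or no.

Barycentric coordinates of M: (11/26, 9/26, 3/13).
The three coordinates are positive, positive, positive; a point is interior exactly when all three are positive.

yes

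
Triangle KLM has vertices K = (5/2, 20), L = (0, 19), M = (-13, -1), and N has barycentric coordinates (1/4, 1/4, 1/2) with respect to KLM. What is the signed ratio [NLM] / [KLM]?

The signed ratio [NLM]/[KLM] equals the barycentric coordinate of N at vertex K, which is 1/4.

1/4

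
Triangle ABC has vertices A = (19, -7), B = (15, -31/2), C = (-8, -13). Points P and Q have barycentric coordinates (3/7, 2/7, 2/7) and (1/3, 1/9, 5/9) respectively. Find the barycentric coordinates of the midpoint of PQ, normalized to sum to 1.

(8/21, 25/126, 53/126)

Since both coordinate triples sum to 1, the midpoint's barycentrics are the componentwise average.
(3/7+1/3)/2 = 8/21; similarly 25/126 and 53/126.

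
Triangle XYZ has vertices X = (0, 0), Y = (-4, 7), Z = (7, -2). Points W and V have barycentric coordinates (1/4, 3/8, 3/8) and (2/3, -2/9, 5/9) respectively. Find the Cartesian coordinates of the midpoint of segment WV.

(425/144, -19/48)

Barycentric coordinates of the midpoint are the average: (11/24, 11/144, 67/144).
Converting: (11/24)·X + (11/144)·Y + (67/144)·Z = (425/144, -19/48).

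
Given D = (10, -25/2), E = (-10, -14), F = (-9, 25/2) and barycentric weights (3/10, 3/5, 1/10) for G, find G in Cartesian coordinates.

(-39/10, -109/10)

G = (3/10)·D + (3/5)·E + (1/10)·F.
x-coordinate: (3/10)·10 + (3/5)·(-10) + (1/10)·(-9) = -39/10.
y-coordinate: (3/10)·(-25/2) + (3/5)·(-14) + (1/10)·(25/2) = -109/10.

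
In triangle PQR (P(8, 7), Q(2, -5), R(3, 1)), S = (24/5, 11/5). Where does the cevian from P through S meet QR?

Barycentric coordinates of S with respect to PQR: (2/5, 1/5, 2/5).
On side QR the P-coordinate is zero; dropping S's P-weight 2/5 and renormalizing the remaining 1/5 : 2/5 gives weights 1/3, 2/3 on Q, R.
T = (1/3)·(2, -5) + (2/3)·(3, 1) = (8/3, -1).

(8/3, -1)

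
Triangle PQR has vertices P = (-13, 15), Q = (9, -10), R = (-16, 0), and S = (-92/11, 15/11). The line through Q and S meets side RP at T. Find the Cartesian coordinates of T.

Barycentric coordinates of S with respect to PQR: (3/11, 3/11, 5/11).
On side RP the Q-coordinate is zero; dropping S's Q-weight 3/11 and renormalizing the remaining 5/11 : 3/11 gives weights 5/8, 3/8 on R, P.
T = (5/8)·(-16, 0) + (3/8)·(-13, 15) = (-119/8, 45/8).

(-119/8, 45/8)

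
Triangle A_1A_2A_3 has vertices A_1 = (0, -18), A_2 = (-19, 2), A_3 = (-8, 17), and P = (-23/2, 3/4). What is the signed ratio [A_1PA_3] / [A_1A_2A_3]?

1/2

[A_1A_2A_3] = ½·(0·(2−17) + (-19)·(17−(-18)) + (-8)·(-18−2)) = ½·(0 − 665 + 160) = -505/2.
[A_1PA_3] = ½·(0·(3/4−17) + (-23/2)·(17−(-18)) + (-8)·(-18−(3/4))) = ½·(0 − 805/2 + 150) = -505/4, so the ratio is (-505/4)/(-505/2) = 1/2.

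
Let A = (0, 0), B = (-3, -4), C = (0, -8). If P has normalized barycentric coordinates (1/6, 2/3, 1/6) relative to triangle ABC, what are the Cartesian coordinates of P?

P = (1/6)·A + (2/3)·B + (1/6)·C.
x-coordinate: (1/6)·0 + (2/3)·(-3) + (1/6)·0 = -2.
y-coordinate: (1/6)·0 + (2/3)·(-4) + (1/6)·(-8) = -4.

(-2, -4)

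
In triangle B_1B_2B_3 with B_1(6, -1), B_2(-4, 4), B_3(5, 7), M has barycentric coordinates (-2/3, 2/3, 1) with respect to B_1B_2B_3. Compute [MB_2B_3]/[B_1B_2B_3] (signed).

-2/3

The signed ratio [MB_2B_3]/[B_1B_2B_3] equals the barycentric coordinate of M at vertex B_1, which is -2/3.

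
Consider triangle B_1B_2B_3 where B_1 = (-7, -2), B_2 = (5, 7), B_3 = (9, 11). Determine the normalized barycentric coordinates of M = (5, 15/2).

Signed area of the reference triangle: [B_1B_2B_3] = ½·((-7)·(7−11) + 5·(11−(-2)) + 9·(-2−7)) = ½·(28 + 65 − 81) = 6.
[MB_2B_3] = ½·(5·(7−11) + 5·(11−(15/2)) + 9·(15/2−7)) = ½·(-20 + 35/2 + 9/2) = 1, so the B_1-coordinate is 1/6 = 1/6.
[B_1MB_3] = ½·((-7)·(15/2−11) + 5·(11−(-2)) + 9·(-2−(15/2))) = ½·(49/2 + 65 − 171/2) = 2, so the B_2-coordinate is 1/3.
[B_1B_2M] = ½·((-7)·(7−(15/2)) + 5·(15/2−(-2)) + 5·(-2−7)) = ½·(7/2 + 95/2 − 45) = 3, so the B_3-coordinate is 1/2.

(1/6, 1/3, 1/2)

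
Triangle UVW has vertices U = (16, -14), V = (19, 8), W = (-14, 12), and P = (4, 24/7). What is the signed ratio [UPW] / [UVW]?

[UVW] = ½·(16·(8−12) + 19·(12−(-14)) + (-14)·(-14−8)) = ½·(-64 + 494 + 308) = 369.
[UPW] = ½·(16·(24/7−12) + 4·(12−(-14)) + (-14)·(-14−(24/7))) = ½·(-960/7 + 104 + 244) = 738/7, so the ratio is (738/7)/369 = 2/7.

2/7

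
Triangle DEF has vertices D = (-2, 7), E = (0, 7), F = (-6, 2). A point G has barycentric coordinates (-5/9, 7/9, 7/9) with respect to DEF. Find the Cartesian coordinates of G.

(-32/9, 28/9)

G = (-5/9)·D + (7/9)·E + (7/9)·F.
x-coordinate: (-5/9)·(-2) + (7/9)·0 + (7/9)·(-6) = -32/9.
y-coordinate: (-5/9)·7 + (7/9)·7 + (7/9)·2 = 28/9.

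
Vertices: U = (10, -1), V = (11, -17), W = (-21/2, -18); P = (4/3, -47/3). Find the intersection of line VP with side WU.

Barycentric coordinates of P with respect to UVW: (1/9, 4/9, 4/9).
On side WU the V-coordinate is zero; dropping P's V-weight 4/9 and renormalizing the remaining 4/9 : 1/9 gives weights 4/5, 1/5 on W, U.
Q = (4/5)·(-21/2, -18) + (1/5)·(10, -1) = (-32/5, -73/5).

(-32/5, -73/5)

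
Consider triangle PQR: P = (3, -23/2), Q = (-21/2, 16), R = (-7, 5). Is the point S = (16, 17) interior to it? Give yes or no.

Barycentric coordinates of S: (1180/209, 1998/209, -2969/209).
The three coordinates are positive, positive, negative; a point is interior exactly when all three are positive.

no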